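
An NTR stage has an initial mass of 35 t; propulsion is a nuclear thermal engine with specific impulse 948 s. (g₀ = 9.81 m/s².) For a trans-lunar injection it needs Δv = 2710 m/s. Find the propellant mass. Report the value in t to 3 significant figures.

v_e = Isp · g₀ = 948 × 9.81 = 9299.9 m/s.
m₀/m_f = exp(Δv / v_e) = exp(2710 / 9299.9) = exp(0.2914) = 1.3383.
m_f = 35 / 1.3383 = 26.1526 t, so propellant = m₀ − m_f = 35 − 26.1526 = 8.8474 t.

propellant mass ≈ 8.85 t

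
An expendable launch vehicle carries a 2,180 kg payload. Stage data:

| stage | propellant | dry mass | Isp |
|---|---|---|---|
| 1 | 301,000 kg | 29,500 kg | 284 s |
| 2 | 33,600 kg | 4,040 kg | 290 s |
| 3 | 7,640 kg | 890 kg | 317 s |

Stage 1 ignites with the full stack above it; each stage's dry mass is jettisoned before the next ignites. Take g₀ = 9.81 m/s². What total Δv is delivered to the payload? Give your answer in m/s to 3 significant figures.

Ignition mass of stage 1 = 301,000+29,500 + 33,600+4,040 + 7,640+890 + 2,180 = 378,850 kg.
Stage 1: m₀ = 378,850 kg, m_f = 378,850 − 301,000 = 77,850 kg; Δv = 284×9.81×ln(4.866) = 2786.0×1.5824 ≈ 4409 m/s.
Stage 2: m₀ = 48,350 kg, m_f = 48,350 − 33,600 = 14,750 kg; Δv = 290×9.81×ln(3.278) = 2844.9×1.1872 ≈ 3378 m/s.
Stage 3: m₀ = 10,710 kg, m_f = 10,710 − 7,640 = 3,070 kg; Δv = 317×9.81×ln(3.489) = 3109.8×1.2495 ≈ 3886 m/s.
Total Δv = 4409 + 3378 + 3886 = 11673 m/s.

Δv ≈ 11700 m/s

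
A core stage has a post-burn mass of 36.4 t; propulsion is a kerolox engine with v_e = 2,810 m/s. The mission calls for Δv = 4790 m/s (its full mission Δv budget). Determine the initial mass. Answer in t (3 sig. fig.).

initial mass ≈ 200 t

m₀/m_f = exp(Δv / v_e) = exp(4790 / 2810.0) = exp(1.7046) = 5.4993.
m₀ = m_f × 5.4993 = 36.4 × 5.4993 = 200.175 t.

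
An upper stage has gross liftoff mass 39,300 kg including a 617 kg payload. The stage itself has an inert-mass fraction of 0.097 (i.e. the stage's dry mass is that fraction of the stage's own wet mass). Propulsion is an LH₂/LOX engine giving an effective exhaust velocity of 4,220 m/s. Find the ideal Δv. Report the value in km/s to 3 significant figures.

Δv ≈ 9.27 km/s

Stage wet mass = m₀ − payload = 39,300 − 617 = 38,683 kg.
Stage dry mass = ε × stage wet mass = 0.097 × 38,683 = 3,752.25 kg.
Burnout mass m_f = stage dry + payload = 3,752.25 + 617 = 4,369.25 kg.
Using Δv = v_e ln(m₀/m_f): Δv = v_e · ln(39,300/4,369.25) = 4220.0 × ln(8.995) = 4220.0 × 2.1966 ≈ 9270 m/s.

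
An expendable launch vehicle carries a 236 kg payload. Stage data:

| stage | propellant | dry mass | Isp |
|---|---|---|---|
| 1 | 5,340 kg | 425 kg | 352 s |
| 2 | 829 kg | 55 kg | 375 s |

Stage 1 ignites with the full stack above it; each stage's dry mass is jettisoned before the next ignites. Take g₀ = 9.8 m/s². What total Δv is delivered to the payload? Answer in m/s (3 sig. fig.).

Ignition mass of stage 1 = 5,340+425 + 829+55 + 236 = 6,885 kg.
Stage 1: m₀ = 6,885 kg, m_f = 6,885 − 5,340 = 1,545 kg; Δv = 352×9.8×ln(4.456) = 3449.6×1.4943 ≈ 5155 m/s.
Stage 2: m₀ = 1,120 kg, m_f = 1,120 − 829 = 291 kg; Δv = 375×9.8×ln(3.849) = 3675.0×1.3478 ≈ 4953 m/s.
Total Δv = 5155 + 4953 = 10108 m/s.

Δv ≈ 10100 m/s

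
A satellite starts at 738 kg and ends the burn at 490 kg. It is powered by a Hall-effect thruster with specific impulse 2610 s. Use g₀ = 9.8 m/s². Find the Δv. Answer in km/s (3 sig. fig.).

Δv ≈ 10.5 km/s

v_e = Isp · g₀ = 2610 × 9.8 = 25578.0 m/s.
Rocket equation: Δv = v_e · ln(m₀/m_f) = 25578.0 × ln(1.506) = 25578.0 × 0.4095 ≈ 10475.2 m/s.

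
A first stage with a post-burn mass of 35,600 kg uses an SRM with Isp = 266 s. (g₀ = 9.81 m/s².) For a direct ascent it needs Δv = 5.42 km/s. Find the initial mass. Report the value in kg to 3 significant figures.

initial mass ≈ 284000 kg

v_e = Isp · g₀ = 266 × 9.81 = 2609.5 m/s.
Using Δv = v_e ln(m₀/m_f): m₀/m_f = exp(Δv / v_e) = exp(5420 / 2609.5) = exp(2.0771) = 7.9810.
m₀ = m_f × 7.9810 = 35,600 × 7.9810 = 284,124 kg.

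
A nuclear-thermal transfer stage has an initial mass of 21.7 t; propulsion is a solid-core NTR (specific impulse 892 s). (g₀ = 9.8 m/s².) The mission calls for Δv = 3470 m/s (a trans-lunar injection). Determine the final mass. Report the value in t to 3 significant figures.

v_e = Isp · g₀ = 892 × 9.8 = 8741.6 m/s.
By the Tsiolkovsky rocket equation, m₀/m_f = exp(Δv / v_e) = exp(3470 / 8741.6) = exp(0.3970) = 1.4873.
m_f = m₀ / 1.4873 = 21.7 / 1.4873 = 14.5902 t.

final mass ≈ 14.6 t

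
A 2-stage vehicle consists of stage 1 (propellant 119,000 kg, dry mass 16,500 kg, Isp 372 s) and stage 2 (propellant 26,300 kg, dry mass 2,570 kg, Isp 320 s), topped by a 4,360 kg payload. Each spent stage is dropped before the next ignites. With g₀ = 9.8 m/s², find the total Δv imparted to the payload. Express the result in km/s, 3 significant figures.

Δv ≈ 9.37 km/s

Ignition mass of stage 1 = 119,000+16,500 + 26,300+2,570 + 4,360 = 168,730 kg.
Stage 1: m₀ = 168,730 kg, m_f = 168,730 − 119,000 = 49,730 kg; Δv = 372×9.8×ln(3.393) = 3645.6×1.2217 ≈ 4454 m/s.
Stage 2: m₀ = 33,230 kg, m_f = 33,230 − 26,300 = 6,930 kg; Δv = 320×9.8×ln(4.795) = 3136.0×1.5676 ≈ 4916 m/s.
Total Δv = 4454 + 4916 = 9370 m/s.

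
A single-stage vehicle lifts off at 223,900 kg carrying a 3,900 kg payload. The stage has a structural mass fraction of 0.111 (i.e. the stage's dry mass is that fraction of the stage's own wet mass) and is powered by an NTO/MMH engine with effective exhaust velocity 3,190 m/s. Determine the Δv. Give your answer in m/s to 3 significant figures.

Δv ≈ 6600 m/s

Stage wet mass = m₀ − payload = 223,900 − 3,900 = 220,000 kg.
Stage dry mass = ε × stage wet mass = 0.111 × 220,000 = 24,420 kg.
Burnout mass m_f = stage dry + payload = 24,420 + 3,900 = 28,320 kg.
By the Tsiolkovsky rocket equation, Δv = v_e · ln(223,900/28,320) = 3190.0 × ln(7.906) = 3190.0 × 2.0676 ≈ 6596 m/s.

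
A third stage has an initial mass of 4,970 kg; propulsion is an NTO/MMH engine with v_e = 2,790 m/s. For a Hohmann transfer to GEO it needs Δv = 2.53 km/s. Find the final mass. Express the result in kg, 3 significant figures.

final mass ≈ 2010 kg

Using Δv = v_e ln(m₀/m_f): m₀/m_f = exp(Δv / v_e) = exp(2530 / 2790.0) = exp(0.9068) = 2.4764.
m_f = m₀ / 2.4764 = 4,970 / 2.4764 = 2,006.95 kg.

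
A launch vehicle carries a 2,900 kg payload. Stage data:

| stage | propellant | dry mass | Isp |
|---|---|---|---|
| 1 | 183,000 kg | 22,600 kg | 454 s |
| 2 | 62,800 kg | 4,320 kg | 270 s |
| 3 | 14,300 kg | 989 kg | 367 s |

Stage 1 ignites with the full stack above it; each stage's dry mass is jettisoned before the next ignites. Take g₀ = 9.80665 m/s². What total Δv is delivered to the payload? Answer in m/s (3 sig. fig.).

Δv ≈ 13500 m/s

Ignition mass of stage 1 = 183,000+22,600 + 62,800+4,320 + 14,300+989 + 2,900 = 290,909 kg.
Stage 1: m₀ = 290,909 kg, m_f = 290,909 − 183,000 = 107,909 kg; Δv = 454×9.80665×ln(2.696) = 4452.2×0.9917 ≈ 4415 m/s.
Stage 2: m₀ = 85,309 kg, m_f = 85,309 − 62,800 = 22,509 kg; Δv = 270×9.80665×ln(3.79) = 2647.8×1.3324 ≈ 3528 m/s.
Stage 3: m₀ = 18,189 kg, m_f = 18,189 − 14,300 = 3,889 kg; Δv = 367×9.80665×ln(4.677) = 3599.0×1.5427 ≈ 5552 m/s.
Total Δv = 4415 + 3528 + 5552 = 13495 m/s.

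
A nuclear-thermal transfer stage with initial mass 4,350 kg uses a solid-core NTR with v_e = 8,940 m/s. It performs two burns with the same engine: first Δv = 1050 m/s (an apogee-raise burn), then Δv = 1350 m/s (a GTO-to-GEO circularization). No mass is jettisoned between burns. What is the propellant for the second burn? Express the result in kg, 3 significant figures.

propellant for the second burn ≈ 542 kg

After the first burn: m = 4350 × exp(−1050/8940.0) = 4350 × 0.88919 = 3,867.98 kg.
After the second burn: m = 3,867.98 × exp(−1350/8940.0) = 3,867.98 × 0.85984 = 3,325.84 kg.
Second-burn propellant = 3,867.98 − 3,325.84 = 542.14 kg.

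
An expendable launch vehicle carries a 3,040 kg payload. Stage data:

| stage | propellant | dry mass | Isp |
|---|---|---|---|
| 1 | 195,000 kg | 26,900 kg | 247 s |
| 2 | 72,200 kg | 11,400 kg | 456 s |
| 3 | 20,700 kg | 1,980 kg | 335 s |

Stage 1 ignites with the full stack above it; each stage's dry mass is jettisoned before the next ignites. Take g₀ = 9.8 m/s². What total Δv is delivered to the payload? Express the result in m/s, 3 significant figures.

Ignition mass of stage 1 = 195,000+26,900 + 72,200+11,400 + 20,700+1,980 + 3,040 = 331,220 kg.
Stage 1: m₀ = 331,220 kg, m_f = 331,220 − 195,000 = 136,220 kg; Δv = 247×9.8×ln(2.432) = 2420.6×0.8885 ≈ 2151 m/s.
Stage 2: m₀ = 109,320 kg, m_f = 109,320 − 72,200 = 37,120 kg; Δv = 456×9.8×ln(2.945) = 4468.8×1.0801 ≈ 4827 m/s.
Stage 3: m₀ = 25,720 kg, m_f = 25,720 − 20,700 = 5,020 kg; Δv = 335×9.8×ln(5.124) = 3283.0×1.6338 ≈ 5364 m/s.
Total Δv = 2151 + 4827 + 5364 = 12342 m/s.

Δv ≈ 12300 m/s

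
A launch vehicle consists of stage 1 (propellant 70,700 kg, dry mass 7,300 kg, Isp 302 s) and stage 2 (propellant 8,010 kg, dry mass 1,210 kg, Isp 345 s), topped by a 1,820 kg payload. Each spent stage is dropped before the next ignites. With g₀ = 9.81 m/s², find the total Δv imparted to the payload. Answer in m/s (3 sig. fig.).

Ignition mass of stage 1 = 70,700+7,300 + 8,010+1,210 + 1,820 = 89,040 kg.
Stage 1: m₀ = 89,040 kg, m_f = 89,040 − 70,700 = 18,340 kg; Δv = 302×9.81×ln(4.855) = 2962.6×1.5800 ≈ 4681 m/s.
Stage 2: m₀ = 11,040 kg, m_f = 11,040 − 8,010 = 3,030 kg; Δv = 345×9.81×ln(3.644) = 3384.5×1.2930 ≈ 4376 m/s.
Total Δv = 4681 + 4376 = 9057 m/s.

Δv ≈ 9060 m/s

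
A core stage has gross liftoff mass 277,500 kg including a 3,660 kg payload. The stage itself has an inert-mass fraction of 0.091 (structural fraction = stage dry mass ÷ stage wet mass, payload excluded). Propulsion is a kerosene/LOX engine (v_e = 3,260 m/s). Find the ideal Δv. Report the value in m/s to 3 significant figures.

Δv ≈ 7410 m/s

Stage wet mass = m₀ − payload = 277,500 − 3,660 = 273,840 kg.
Stage dry mass = ε × stage wet mass = 0.091 × 273,840 = 24,919.4 kg.
Burnout mass m_f = stage dry + payload = 24,919.4 + 3,660 = 28,579.4 kg.
From the ideal rocket equation, Δv = v_e · ln(277,500/28,579.4) = 3260.0 × ln(9.71) = 3260.0 × 2.2731 ≈ 7410 m/s.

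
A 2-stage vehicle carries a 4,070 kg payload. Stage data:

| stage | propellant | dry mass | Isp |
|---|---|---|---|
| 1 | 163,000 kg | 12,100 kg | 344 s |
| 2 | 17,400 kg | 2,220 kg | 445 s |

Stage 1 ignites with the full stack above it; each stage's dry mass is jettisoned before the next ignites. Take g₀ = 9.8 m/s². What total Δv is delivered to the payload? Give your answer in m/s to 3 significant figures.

Δv ≈ 11600 m/s

Ignition mass of stage 1 = 163,000+12,100 + 17,400+2,220 + 4,070 = 198,790 kg.
Stage 1: m₀ = 198,790 kg, m_f = 198,790 − 163,000 = 35,790 kg; Δv = 344×9.8×ln(5.554) = 3371.2×1.7146 ≈ 5780 m/s.
Stage 2: m₀ = 23,690 kg, m_f = 23,690 − 17,400 = 6,290 kg; Δv = 445×9.8×ln(3.766) = 4361.0×1.3261 ≈ 5783 m/s.
Total Δv = 5780 + 5783 = 11563 m/s.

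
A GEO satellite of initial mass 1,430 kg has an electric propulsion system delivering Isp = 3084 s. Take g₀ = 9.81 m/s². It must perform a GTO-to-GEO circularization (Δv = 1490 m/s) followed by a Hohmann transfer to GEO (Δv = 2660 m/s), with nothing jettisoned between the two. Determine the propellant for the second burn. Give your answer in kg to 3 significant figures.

v_e = Isp · g₀ = 3084 × 9.81 = 30254.0 m/s.
After the first burn: m = 1430 × exp(−1490/30254.0) = 1430 × 0.95194 = 1,361.27 kg.
After the second burn: m = 1,361.27 × exp(−2660/30254.0) = 1,361.27 × 0.91583 = 1,246.69 kg.
Second-burn propellant = 1,361.27 − 1,246.69 = 114.58 kg.

propellant for the second burn ≈ 115 kg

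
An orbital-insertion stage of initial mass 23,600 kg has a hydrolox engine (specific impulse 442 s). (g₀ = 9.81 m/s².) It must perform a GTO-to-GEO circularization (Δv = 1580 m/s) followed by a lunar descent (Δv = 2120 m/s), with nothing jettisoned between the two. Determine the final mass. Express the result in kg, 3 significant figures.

v_e = Isp · g₀ = 442 × 9.81 = 4336.0 m/s.
After the first burn: m = 23600 × exp(−1580/4336.0) = 23600 × 0.69462 = 16,393 kg.
After the second burn: m = 16,393 × exp(−2120/4336.0) = 16,393 × 0.61328 = 10,053.5 kg.

final mass ≈ 10100 kg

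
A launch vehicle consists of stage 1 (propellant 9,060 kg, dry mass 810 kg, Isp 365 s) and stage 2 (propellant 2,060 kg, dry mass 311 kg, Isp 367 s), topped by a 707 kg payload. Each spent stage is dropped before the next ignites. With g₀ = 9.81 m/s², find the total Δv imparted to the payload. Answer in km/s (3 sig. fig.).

Ignition mass of stage 1 = 9,060+810 + 2,060+311 + 707 = 12,948 kg.
Stage 1: m₀ = 12,948 kg, m_f = 12,948 − 9,060 = 3,888 kg; Δv = 365×9.81×ln(3.33) = 3580.7×1.2030 ≈ 4308 m/s.
Stage 2: m₀ = 3,078 kg, m_f = 3,078 − 2,060 = 1,018 kg; Δv = 367×9.81×ln(3.024) = 3600.3×1.1064 ≈ 3983 m/s.
Total Δv = 4308 + 3983 = 8291 m/s.

Δv ≈ 8.29 km/s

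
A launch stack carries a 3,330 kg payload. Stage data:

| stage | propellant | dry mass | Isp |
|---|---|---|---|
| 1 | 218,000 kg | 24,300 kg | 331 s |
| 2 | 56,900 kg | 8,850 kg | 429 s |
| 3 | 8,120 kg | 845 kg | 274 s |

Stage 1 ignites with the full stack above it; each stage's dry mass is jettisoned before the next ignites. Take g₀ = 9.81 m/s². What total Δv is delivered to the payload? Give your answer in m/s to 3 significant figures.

Δv ≈ 12100 m/s

Ignition mass of stage 1 = 218,000+24,300 + 56,900+8,850 + 8,120+845 + 3,330 = 320,345 kg.
Stage 1: m₀ = 320,345 kg, m_f = 320,345 − 218,000 = 102,345 kg; Δv = 331×9.81×ln(3.13) = 3247.1×1.1410 ≈ 3705 m/s.
Stage 2: m₀ = 78,045 kg, m_f = 78,045 − 56,900 = 21,145 kg; Δv = 429×9.81×ln(3.691) = 4208.5×1.3059 ≈ 5496 m/s.
Stage 3: m₀ = 12,295 kg, m_f = 12,295 − 8,120 = 4,175 kg; Δv = 274×9.81×ln(2.945) = 2687.9×1.0801 ≈ 2903 m/s.
Total Δv = 3705 + 5496 + 2903 = 12104 m/s.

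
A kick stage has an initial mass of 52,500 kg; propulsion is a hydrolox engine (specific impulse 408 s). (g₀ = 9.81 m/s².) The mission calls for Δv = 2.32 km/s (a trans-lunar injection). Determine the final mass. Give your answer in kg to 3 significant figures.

v_e = Isp · g₀ = 408 × 9.81 = 4002.5 m/s.
m₀/m_f = exp(Δv / v_e) = exp(2320 / 4002.5) = exp(0.5796) = 1.7854.
m_f = m₀ / 1.7854 = 52,500 / 1.7854 = 29,405.2 kg.

final mass ≈ 29400 kg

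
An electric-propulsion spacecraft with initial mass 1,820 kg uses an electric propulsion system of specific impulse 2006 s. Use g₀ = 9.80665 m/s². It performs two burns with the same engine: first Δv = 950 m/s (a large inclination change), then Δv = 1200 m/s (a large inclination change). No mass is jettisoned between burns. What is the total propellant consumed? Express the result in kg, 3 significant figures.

total propellant consumed ≈ 188 kg

v_e = Isp · g₀ = 2006 × 9.80665 = 19672.1 m/s.
After the first burn: m = 1820 × exp(−950/19672.1) = 1820 × 0.95286 = 1,734.21 kg.
After the second burn: m = 1,734.21 × exp(−1200/19672.1) = 1,734.21 × 0.94082 = 1,631.58 kg.
Total propellant = m₀ − m_final = 1820 − 1,631.58 = 188.42 kg.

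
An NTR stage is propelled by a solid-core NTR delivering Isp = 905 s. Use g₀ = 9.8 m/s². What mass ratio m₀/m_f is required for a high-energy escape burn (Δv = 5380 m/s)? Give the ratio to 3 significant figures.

mass ratio ≈ 1.83

v_e = Isp · g₀ = 905 × 9.8 = 8869.0 m/s.
Rocket equation: m₀/m_f = exp(Δv / v_e) = exp(5380 / 8869.0) = exp(0.6066) = 1.8342.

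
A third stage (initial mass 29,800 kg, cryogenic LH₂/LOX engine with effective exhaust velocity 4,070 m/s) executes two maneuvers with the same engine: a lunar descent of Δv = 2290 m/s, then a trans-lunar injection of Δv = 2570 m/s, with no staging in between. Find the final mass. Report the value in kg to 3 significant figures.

After the first burn: m = 29800 × exp(−2290/4070.0) = 29800 × 0.56970 = 16,977.1 kg.
After the second burn: m = 16,977.1 × exp(−2570/4070.0) = 16,977.1 × 0.53182 = 9,028.76 kg.

final mass ≈ 9030 kg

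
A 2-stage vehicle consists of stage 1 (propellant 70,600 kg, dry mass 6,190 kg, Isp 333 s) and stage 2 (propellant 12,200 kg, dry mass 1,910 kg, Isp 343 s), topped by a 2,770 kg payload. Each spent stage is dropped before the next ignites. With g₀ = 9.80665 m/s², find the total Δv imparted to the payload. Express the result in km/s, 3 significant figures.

Δv ≈ 8.89 km/s

Ignition mass of stage 1 = 70,600+6,190 + 12,200+1,910 + 2,770 = 93,670 kg.
Stage 1: m₀ = 93,670 kg, m_f = 93,670 − 70,600 = 23,070 kg; Δv = 333×9.80665×ln(4.06) = 3265.6×1.4012 ≈ 4576 m/s.
Stage 2: m₀ = 16,880 kg, m_f = 16,880 − 12,200 = 4,680 kg; Δv = 343×9.80665×ln(3.607) = 3363.7×1.2828 ≈ 4315 m/s.
Total Δv = 4576 + 4315 = 8891 m/s.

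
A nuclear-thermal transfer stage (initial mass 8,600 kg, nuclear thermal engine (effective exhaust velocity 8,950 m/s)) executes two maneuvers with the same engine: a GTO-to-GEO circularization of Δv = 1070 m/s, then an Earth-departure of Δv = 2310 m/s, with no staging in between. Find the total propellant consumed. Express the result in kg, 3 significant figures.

total propellant consumed ≈ 2700 kg

After the first burn: m = 8600 × exp(−1070/8950.0) = 8600 × 0.88732 = 7,630.95 kg.
After the second burn: m = 7,630.95 × exp(−2310/8950.0) = 7,630.95 × 0.77252 = 5,895.06 kg.
Total propellant = m₀ − m_final = 8600 − 5,895.06 = 2,704.94 kg.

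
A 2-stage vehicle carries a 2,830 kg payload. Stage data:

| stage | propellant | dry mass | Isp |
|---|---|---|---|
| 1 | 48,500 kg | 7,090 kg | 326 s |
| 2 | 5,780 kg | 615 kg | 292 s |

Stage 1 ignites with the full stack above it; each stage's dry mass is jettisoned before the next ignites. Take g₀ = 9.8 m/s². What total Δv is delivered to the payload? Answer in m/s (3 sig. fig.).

Ignition mass of stage 1 = 48,500+7,090 + 5,780+615 + 2,830 = 64,815 kg.
Stage 1: m₀ = 64,815 kg, m_f = 64,815 − 48,500 = 16,315 kg; Δv = 326×9.8×ln(3.973) = 3194.8×1.3795 ≈ 4407 m/s.
Stage 2: m₀ = 9,225 kg, m_f = 9,225 − 5,780 = 3,445 kg; Δv = 292×9.8×ln(2.678) = 2861.6×0.9850 ≈ 2819 m/s.
Total Δv = 4407 + 2819 = 7226 m/s.

Δv ≈ 7230 m/s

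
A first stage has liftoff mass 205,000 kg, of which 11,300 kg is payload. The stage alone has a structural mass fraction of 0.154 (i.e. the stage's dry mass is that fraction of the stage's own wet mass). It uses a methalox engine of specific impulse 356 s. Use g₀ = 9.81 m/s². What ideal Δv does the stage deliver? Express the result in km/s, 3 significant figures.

Δv ≈ 5.61 km/s

Stage wet mass = m₀ − payload = 205,000 − 11,300 = 193,700 kg.
Stage dry mass = ε × stage wet mass = 0.154 × 193,700 = 29,829.8 kg.
Burnout mass m_f = stage dry + payload = 29,829.8 + 11,300 = 41,129.8 kg.
v_e = Isp · g₀ = 356 × 9.81 = 3492.4 m/s.
Δv = v_e · ln(205,000/41,129.8) = 3492.4 × ln(4.984) = 3492.4 × 1.6063 ≈ 5610 m/s.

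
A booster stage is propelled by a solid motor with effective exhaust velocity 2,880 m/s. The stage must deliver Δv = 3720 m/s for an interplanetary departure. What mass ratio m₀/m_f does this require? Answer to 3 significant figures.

m₀/m_f = exp(Δv / v_e) = exp(3720 / 2880.0) = exp(1.2917) = 3.6388.

mass ratio ≈ 3.64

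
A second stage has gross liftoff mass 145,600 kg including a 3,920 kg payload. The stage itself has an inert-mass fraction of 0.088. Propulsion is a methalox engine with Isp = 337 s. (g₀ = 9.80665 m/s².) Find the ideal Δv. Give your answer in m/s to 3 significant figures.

Stage wet mass = m₀ − payload = 145,600 − 3,920 = 141,680 kg.
Stage dry mass = ε × stage wet mass = 0.088 × 141,680 = 12,467.8 kg.
Burnout mass m_f = stage dry + payload = 12,467.8 + 3,920 = 16,387.8 kg.
v_e = Isp · g₀ = 337 × 9.80665 = 3304.8 m/s.
Δv = v_e · ln(145,600/16,387.8) = 3304.8 × ln(8.885) = 3304.8 × 2.1843 ≈ 7219 m/s.

Δv ≈ 7220 m/s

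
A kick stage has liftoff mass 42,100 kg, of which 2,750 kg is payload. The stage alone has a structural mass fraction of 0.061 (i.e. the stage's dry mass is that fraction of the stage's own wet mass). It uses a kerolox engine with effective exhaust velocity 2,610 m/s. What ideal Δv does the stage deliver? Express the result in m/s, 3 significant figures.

Stage wet mass = m₀ − payload = 42,100 − 2,750 = 39,350 kg.
Stage dry mass = ε × stage wet mass = 0.061 × 39,350 = 2,400.35 kg.
Burnout mass m_f = stage dry + payload = 2,400.35 + 2,750 = 5,150.35 kg.
Rocket equation: Δv = v_e · ln(42,100/5,150.35) = 2610.0 × ln(8.174) = 2610.0 × 2.1010 ≈ 5484 m/s.

Δv ≈ 5480 m/s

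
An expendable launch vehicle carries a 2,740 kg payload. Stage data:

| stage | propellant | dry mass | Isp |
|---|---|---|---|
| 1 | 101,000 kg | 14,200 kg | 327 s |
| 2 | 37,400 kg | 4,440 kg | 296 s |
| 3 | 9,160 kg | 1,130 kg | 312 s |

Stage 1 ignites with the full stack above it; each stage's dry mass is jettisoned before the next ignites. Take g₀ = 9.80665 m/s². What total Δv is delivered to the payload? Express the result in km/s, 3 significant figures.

Ignition mass of stage 1 = 101,000+14,200 + 37,400+4,440 + 9,160+1,130 + 2,740 = 170,070 kg.
Stage 1: m₀ = 170,070 kg, m_f = 170,070 − 101,000 = 69,070 kg; Δv = 327×9.80665×ln(2.462) = 3206.8×0.9011 ≈ 2890 m/s.
Stage 2: m₀ = 54,870 kg, m_f = 54,870 − 37,400 = 17,470 kg; Δv = 296×9.80665×ln(3.141) = 2902.8×1.1445 ≈ 3322 m/s.
Stage 3: m₀ = 13,030 kg, m_f = 13,030 − 9,160 = 3,870 kg; Δv = 312×9.80665×ln(3.367) = 3059.7×1.2140 ≈ 3714 m/s.
Total Δv = 2890 + 3322 + 3714 = 9926 m/s.

Δv ≈ 9.93 km/s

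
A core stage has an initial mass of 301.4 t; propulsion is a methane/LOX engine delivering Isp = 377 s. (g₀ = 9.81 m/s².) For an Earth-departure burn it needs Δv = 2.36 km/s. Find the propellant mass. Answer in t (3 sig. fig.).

propellant mass ≈ 142 t

v_e = Isp · g₀ = 377 × 9.81 = 3698.4 m/s.
By the Tsiolkovsky rocket equation, m₀/m_f = exp(Δv / v_e) = exp(2360 / 3698.4) = exp(0.6381) = 1.8929.
m_f = 301.4 / 1.8929 = 159.227 t, so propellant = m₀ − m_f = 301.4 − 159.227 = 142.173 t.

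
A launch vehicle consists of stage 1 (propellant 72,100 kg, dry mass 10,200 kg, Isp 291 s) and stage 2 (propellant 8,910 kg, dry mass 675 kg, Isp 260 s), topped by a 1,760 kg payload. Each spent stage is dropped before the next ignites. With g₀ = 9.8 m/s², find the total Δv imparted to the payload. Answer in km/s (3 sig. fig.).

Ignition mass of stage 1 = 72,100+10,200 + 8,910+675 + 1,760 = 93,645 kg.
Stage 1: m₀ = 93,645 kg, m_f = 93,645 − 72,100 = 21,545 kg; Δv = 291×9.8×ln(4.346) = 2851.8×1.4694 ≈ 4190 m/s.
Stage 2: m₀ = 11,345 kg, m_f = 11,345 − 8,910 = 2,435 kg; Δv = 260×9.8×ln(4.659) = 2548.0×1.5388 ≈ 3921 m/s.
Total Δv = 4190 + 3921 = 8111 m/s.

Δv ≈ 8.11 km/s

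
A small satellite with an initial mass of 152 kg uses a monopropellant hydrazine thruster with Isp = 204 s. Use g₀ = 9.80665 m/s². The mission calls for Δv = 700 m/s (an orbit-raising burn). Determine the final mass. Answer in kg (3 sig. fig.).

v_e = Isp · g₀ = 204 × 9.80665 = 2000.6 m/s.
Using Δv = v_e ln(m₀/m_f): m₀/m_f = exp(Δv / v_e) = exp(700 / 2000.6) = exp(0.3499) = 1.4189.
m_f = m₀ / 1.4189 = 152 / 1.4189 = 107.125 kg.

final mass ≈ 107 kg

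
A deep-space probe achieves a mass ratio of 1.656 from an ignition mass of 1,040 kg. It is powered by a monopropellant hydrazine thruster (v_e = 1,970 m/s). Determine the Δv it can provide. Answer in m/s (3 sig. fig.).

Δv ≈ 994 m/s

From the ideal rocket equation, Δv = v_e · ln(1.656) = 1970.0 × 0.5044 ≈ 993.7 m/s.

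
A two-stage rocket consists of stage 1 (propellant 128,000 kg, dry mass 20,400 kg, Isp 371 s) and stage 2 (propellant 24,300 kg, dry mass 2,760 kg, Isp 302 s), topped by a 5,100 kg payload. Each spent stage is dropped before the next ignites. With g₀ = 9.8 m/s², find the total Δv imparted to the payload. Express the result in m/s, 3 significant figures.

Ignition mass of stage 1 = 128,000+20,400 + 24,300+2,760 + 5,100 = 180,560 kg.
Stage 1: m₀ = 180,560 kg, m_f = 180,560 − 128,000 = 52,560 kg; Δv = 371×9.8×ln(3.435) = 3635.8×1.2341 ≈ 4487 m/s.
Stage 2: m₀ = 32,160 kg, m_f = 32,160 − 24,300 = 7,860 kg; Δv = 302×9.8×ln(4.092) = 2959.6×1.4089 ≈ 4170 m/s.
Total Δv = 4487 + 4170 = 8657 m/s.

Δv ≈ 8660 m/s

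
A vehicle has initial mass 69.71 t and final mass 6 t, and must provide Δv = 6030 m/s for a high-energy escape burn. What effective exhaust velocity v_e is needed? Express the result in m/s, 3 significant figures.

v_e ≈ 2460 m/s

ln(m₀/m_f) = ln(69710/6000) = ln(11.62) = 2.4526.
Rocket equation: v_e = Δv / ln(m₀/m_f) = 6030 / 2.4526 = 2458.6 m/s.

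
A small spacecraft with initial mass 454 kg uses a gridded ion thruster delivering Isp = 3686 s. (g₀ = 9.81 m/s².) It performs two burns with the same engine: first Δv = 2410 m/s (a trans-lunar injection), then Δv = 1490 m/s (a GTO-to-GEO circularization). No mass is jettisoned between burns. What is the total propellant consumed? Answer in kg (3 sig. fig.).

total propellant consumed ≈ 46.4 kg

v_e = Isp · g₀ = 3686 × 9.81 = 36159.7 m/s.
After the first burn: m = 454 × exp(−2410/36159.7) = 454 × 0.93552 = 424.726 kg.
After the second burn: m = 424.726 × exp(−1490/36159.7) = 424.726 × 0.95963 = 407.58 kg.
Total propellant = m₀ − m_final = 454 − 407.58 = 46.42 kg.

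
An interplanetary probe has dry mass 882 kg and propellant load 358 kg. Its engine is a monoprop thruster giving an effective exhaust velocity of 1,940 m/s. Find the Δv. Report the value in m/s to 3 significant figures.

m₀ = m_dry + m_prop = 882 + 358 = 1,240 kg.
Δv = v_e · ln(m₀/m_f) = 1940.0 × ln(1.406) = 1940.0 × 0.3407 ≈ 660.9 m/s.

Δv ≈ 661 m/s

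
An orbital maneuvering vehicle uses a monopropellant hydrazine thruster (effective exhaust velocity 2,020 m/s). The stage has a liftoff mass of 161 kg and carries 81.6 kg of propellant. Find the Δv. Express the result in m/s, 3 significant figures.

m_f = m₀ − m_prop = 161 − 81.6 = 79.4 kg.
Δv = v_e · ln(m₀/m_f) = 2020.0 × ln(2.028) = 2020.0 × 0.7069 ≈ 1428.0 m/s.

Δv ≈ 1430 m/s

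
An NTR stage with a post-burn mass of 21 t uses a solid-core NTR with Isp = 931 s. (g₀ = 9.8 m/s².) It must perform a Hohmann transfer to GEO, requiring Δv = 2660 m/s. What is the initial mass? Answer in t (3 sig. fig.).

initial mass ≈ 28.1 t

v_e = Isp · g₀ = 931 × 9.8 = 9123.8 m/s.
From the ideal rocket equation, m₀/m_f = exp(Δv / v_e) = exp(2660 / 9123.8) = exp(0.2915) = 1.3385.
m₀ = m_f × 1.3385 = 21 × 1.3385 = 28.1085 t.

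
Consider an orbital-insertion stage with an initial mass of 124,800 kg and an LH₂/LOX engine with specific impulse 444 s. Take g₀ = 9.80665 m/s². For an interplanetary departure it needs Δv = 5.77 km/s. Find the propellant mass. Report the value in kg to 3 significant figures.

v_e = Isp · g₀ = 444 × 9.80665 = 4354.2 m/s.
m₀/m_f = exp(Δv / v_e) = exp(5770 / 4354.2) = exp(1.3252) = 3.7628.
m_f = 124,800 / 3.7628 = 33,166.8 kg, so propellant = m₀ − m_f = 124,800 − 33,166.8 = 91,633.2 kg.

propellant mass ≈ 91600 kg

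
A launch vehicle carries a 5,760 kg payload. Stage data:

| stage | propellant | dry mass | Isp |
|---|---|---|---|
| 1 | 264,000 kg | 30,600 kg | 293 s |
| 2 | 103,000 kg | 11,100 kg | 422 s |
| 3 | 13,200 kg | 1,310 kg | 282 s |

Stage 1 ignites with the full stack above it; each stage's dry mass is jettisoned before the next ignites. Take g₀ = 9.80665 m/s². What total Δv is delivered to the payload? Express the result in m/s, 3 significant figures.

Ignition mass of stage 1 = 264,000+30,600 + 103,000+11,100 + 13,200+1,310 + 5,760 = 428,970 kg.
Stage 1: m₀ = 428,970 kg, m_f = 428,970 − 264,000 = 164,970 kg; Δv = 293×9.80665×ln(2.6) = 2873.3×0.9556 ≈ 2746 m/s.
Stage 2: m₀ = 134,370 kg, m_f = 134,370 − 103,000 = 31,370 kg; Δv = 422×9.80665×ln(4.283) = 4138.4×1.4547 ≈ 6020 m/s.
Stage 3: m₀ = 20,270 kg, m_f = 20,270 − 13,200 = 7,070 kg; Δv = 282×9.80665×ln(2.867) = 2765.5×1.0533 ≈ 2913 m/s.
Total Δv = 2746 + 6020 + 2913 = 11679 m/s.

Δv ≈ 11700 m/s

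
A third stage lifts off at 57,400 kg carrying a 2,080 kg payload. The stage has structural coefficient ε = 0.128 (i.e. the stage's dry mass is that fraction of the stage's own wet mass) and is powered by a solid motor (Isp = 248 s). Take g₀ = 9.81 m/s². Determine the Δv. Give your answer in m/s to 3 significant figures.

Δv ≈ 4460 m/s

Stage wet mass = m₀ − payload = 57,400 − 2,080 = 55,320 kg.
Stage dry mass = ε × stage wet mass = 0.128 × 55,320 = 7,080.96 kg.
Burnout mass m_f = stage dry + payload = 7,080.96 + 2,080 = 9,160.96 kg.
v_e = Isp · g₀ = 248 × 9.81 = 2432.9 m/s.
Δv = v_e · ln(57,400/9,160.96) = 2432.9 × ln(6.266) = 2432.9 × 1.8351 ≈ 4465 m/s.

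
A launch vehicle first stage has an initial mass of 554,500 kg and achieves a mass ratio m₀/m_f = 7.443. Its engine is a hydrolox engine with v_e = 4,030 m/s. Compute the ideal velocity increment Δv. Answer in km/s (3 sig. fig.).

Using Δv = v_e ln(m₀/m_f): Δv = v_e · ln(7.443) = 4030.0 × 2.0073 ≈ 8089.3 m/s.

Δv ≈ 8.09 km/s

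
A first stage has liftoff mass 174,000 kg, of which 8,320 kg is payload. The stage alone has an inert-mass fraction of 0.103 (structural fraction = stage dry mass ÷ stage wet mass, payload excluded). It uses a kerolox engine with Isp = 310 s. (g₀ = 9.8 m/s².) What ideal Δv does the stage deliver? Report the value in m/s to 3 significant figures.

Stage wet mass = m₀ − payload = 174,000 − 8,320 = 165,680 kg.
Stage dry mass = ε × stage wet mass = 0.103 × 165,680 = 17,065 kg.
Burnout mass m_f = stage dry + payload = 17,065 + 8,320 = 25,385 kg.
v_e = Isp · g₀ = 310 × 9.8 = 3038.0 m/s.
By the Tsiolkovsky rocket equation, Δv = v_e · ln(174,000/25,385) = 3038.0 × ln(6.854) = 3038.0 × 1.9249 ≈ 5848 m/s.

Δv ≈ 5850 m/s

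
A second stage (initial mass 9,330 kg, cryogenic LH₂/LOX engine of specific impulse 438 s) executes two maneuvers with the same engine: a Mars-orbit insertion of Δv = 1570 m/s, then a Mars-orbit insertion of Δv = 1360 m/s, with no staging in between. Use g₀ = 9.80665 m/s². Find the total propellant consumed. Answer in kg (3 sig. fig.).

total propellant consumed ≈ 4610 kg

v_e = Isp · g₀ = 438 × 9.80665 = 4295.3 m/s.
After the first burn: m = 9330 × exp(−1570/4295.3) = 9330 × 0.69384 = 6,473.53 kg.
After the second burn: m = 6,473.53 × exp(−1360/4295.3) = 6,473.53 × 0.72860 = 4,716.61 kg.
Total propellant = m₀ − m_final = 9330 − 4,716.61 = 4,613.39 kg.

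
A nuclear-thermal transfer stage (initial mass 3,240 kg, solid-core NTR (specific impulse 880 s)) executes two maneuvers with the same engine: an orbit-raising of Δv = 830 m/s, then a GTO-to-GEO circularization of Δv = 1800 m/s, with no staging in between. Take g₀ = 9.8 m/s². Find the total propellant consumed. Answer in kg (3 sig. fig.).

v_e = Isp · g₀ = 880 × 9.8 = 8624.0 m/s.
After the first burn: m = 3240 × exp(−830/8624.0) = 3240 × 0.90824 = 2,942.7 kg.
After the second burn: m = 2,942.7 × exp(−1800/8624.0) = 2,942.7 × 0.81162 = 2,388.35 kg.
Total propellant = m₀ − m_final = 3240 − 2,388.35 = 851.65 kg.

total propellant consumed ≈ 852 kg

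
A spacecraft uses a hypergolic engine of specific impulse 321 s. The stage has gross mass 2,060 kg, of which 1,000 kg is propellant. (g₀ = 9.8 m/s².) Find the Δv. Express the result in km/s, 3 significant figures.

Δv ≈ 2.09 km/s

v_e = Isp · g₀ = 321 × 9.8 = 3145.8 m/s.
m_f = m₀ − m_prop = 2,060 − 1,000 = 1,060 kg.
Δv = v_e · ln(m₀/m_f) = 3145.8 × ln(1.943) = 3145.8 × 0.6644 ≈ 2090.2 m/s.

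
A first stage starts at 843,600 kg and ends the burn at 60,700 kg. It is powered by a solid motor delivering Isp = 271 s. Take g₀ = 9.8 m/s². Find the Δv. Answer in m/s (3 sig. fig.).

v_e = Isp · g₀ = 271 × 9.8 = 2655.8 m/s.
Δv = v_e · ln(m₀/m_f) = 2655.8 × ln(13.9) = 2655.8 × 2.6317 ≈ 6989.4 m/s.

Δv ≈ 6990 m/s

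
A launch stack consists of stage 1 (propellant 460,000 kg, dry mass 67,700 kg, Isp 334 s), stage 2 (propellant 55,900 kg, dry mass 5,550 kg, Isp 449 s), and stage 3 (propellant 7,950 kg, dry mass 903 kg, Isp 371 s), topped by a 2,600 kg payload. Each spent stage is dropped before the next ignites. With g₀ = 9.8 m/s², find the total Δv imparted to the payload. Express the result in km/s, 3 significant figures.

Ignition mass of stage 1 = 460,000+67,700 + 55,900+5,550 + 7,950+903 + 2,600 = 600,603 kg.
Stage 1: m₀ = 600,603 kg, m_f = 600,603 − 460,000 = 140,603 kg; Δv = 334×9.8×ln(4.272) = 3273.2×1.4520 ≈ 4753 m/s.
Stage 2: m₀ = 72,903 kg, m_f = 72,903 − 55,900 = 17,003 kg; Δv = 449×9.8×ln(4.288) = 4400.2×1.4557 ≈ 6406 m/s.
Stage 3: m₀ = 11,453 kg, m_f = 11,453 − 7,950 = 3,503 kg; Δv = 371×9.8×ln(3.269) = 3635.8×1.1846 ≈ 4307 m/s.
Total Δv = 4753 + 6406 + 4307 = 15466 m/s.

Δv ≈ 15.5 km/s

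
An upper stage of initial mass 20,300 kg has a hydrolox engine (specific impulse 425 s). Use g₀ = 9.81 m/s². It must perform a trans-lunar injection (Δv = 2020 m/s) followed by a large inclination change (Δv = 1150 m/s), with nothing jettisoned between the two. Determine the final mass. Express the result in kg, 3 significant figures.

final mass ≈ 9490 kg

v_e = Isp · g₀ = 425 × 9.81 = 4169.2 m/s.
After the first burn: m = 20300 × exp(−2020/4169.2) = 20300 × 0.61601 = 12,505 kg.
After the second burn: m = 12,505 × exp(−1150/4169.2) = 12,505 × 0.75894 = 9,490.54 kg.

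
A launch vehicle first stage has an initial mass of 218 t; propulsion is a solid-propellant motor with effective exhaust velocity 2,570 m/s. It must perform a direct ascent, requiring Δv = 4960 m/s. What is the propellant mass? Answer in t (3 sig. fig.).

propellant mass ≈ 186 t

m₀/m_f = exp(Δv / v_e) = exp(4960 / 2570.0) = exp(1.9300) = 6.8892.
m_f = 218 / 6.8892 = 31.6437 t, so propellant = m₀ − m_f = 218 − 31.6437 = 186.3563 t.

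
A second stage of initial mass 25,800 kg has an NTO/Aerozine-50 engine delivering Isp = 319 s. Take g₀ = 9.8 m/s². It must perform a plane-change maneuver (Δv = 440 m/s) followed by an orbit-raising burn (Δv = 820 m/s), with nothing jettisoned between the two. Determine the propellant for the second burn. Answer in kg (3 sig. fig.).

v_e = Isp · g₀ = 319 × 9.8 = 3126.2 m/s.
After the first burn: m = 25800 × exp(−440/3126.2) = 25800 × 0.86871 = 22,412.7 kg.
After the second burn: m = 22,412.7 × exp(−820/3126.2) = 22,412.7 × 0.76928 = 17,241.6 kg.
Second-burn propellant = 22,412.7 − 17,241.6 = 5,171.1 kg.

propellant for the second burn ≈ 5170 kg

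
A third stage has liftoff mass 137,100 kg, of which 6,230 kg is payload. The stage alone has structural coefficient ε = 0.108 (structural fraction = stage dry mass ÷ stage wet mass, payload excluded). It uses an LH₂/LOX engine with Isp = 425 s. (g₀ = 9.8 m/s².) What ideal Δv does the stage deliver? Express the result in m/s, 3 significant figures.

Stage wet mass = m₀ − payload = 137,100 − 6,230 = 130,870 kg.
Stage dry mass = ε × stage wet mass = 0.108 × 130,870 = 14,134 kg.
Burnout mass m_f = stage dry + payload = 14,134 + 6,230 = 20,364 kg.
v_e = Isp · g₀ = 425 × 9.8 = 4165.0 m/s.
Using Δv = v_e ln(m₀/m_f): Δv = v_e · ln(137,100/20,364) = 4165.0 × ln(6.732) = 4165.0 × 1.9069 ≈ 7942 m/s.

Δv ≈ 7940 m/s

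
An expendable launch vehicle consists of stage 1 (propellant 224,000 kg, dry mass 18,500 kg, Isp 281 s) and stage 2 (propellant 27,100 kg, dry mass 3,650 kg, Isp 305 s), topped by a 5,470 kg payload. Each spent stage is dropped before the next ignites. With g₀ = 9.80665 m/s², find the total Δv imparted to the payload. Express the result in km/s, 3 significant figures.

Ignition mass of stage 1 = 224,000+18,500 + 27,100+3,650 + 5,470 = 278,720 kg.
Stage 1: m₀ = 278,720 kg, m_f = 278,720 − 224,000 = 54,720 kg; Δv = 281×9.80665×ln(5.094) = 2755.7×1.6280 ≈ 4486 m/s.
Stage 2: m₀ = 36,220 kg, m_f = 36,220 − 27,100 = 9,120 kg; Δv = 305×9.80665×ln(3.971) = 2991.0×1.3791 ≈ 4125 m/s.
Total Δv = 4486 + 4125 = 8611 m/s.

Δv ≈ 8.61 km/s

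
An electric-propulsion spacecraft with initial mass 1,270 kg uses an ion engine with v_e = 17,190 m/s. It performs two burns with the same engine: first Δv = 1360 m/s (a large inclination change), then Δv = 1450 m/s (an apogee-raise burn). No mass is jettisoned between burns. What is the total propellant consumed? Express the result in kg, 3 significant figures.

After the first burn: m = 1270 × exp(−1360/17190.0) = 1270 × 0.92393 = 1,173.39 kg.
After the second burn: m = 1,173.39 × exp(−1450/17190.0) = 1,173.39 × 0.91911 = 1,078.47 kg.
Total propellant = m₀ − m_final = 1270 − 1,078.47 = 191.53 kg.

total propellant consumed ≈ 192 kg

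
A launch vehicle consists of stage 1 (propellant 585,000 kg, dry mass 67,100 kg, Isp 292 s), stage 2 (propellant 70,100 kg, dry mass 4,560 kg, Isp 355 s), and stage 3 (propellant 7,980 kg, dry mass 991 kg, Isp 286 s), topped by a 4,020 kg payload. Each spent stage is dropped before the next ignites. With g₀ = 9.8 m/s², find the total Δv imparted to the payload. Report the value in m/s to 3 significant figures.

Δv ≈ 12700 m/s

Ignition mass of stage 1 = 585,000+67,100 + 70,100+4,560 + 7,980+991 + 4,020 = 739,751 kg.
Stage 1: m₀ = 739,751 kg, m_f = 739,751 − 585,000 = 154,751 kg; Δv = 292×9.8×ln(4.78) = 2861.6×1.5645 ≈ 4477 m/s.
Stage 2: m₀ = 87,651 kg, m_f = 87,651 − 70,100 = 17,551 kg; Δv = 355×9.8×ln(4.994) = 3479.0×1.6083 ≈ 5595 m/s.
Stage 3: m₀ = 12,991 kg, m_f = 12,991 − 7,980 = 5,011 kg; Δv = 286×9.8×ln(2.592) = 2802.8×0.9526 ≈ 2670 m/s.
Total Δv = 4477 + 5595 + 2670 = 12742 m/s.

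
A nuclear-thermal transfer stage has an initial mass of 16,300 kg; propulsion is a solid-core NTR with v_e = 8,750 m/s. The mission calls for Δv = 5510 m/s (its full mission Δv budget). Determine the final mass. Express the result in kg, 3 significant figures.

m₀/m_f = exp(Δv / v_e) = exp(5510 / 8750.0) = exp(0.6297) = 1.8771.
m_f = m₀ / 1.8771 = 16,300 / 1.8771 = 8,683.61 kg.

final mass ≈ 8680 kg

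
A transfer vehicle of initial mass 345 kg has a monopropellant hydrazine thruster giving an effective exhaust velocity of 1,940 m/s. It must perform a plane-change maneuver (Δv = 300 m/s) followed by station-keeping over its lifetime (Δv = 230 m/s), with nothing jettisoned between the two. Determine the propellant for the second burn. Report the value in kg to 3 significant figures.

propellant for the second burn ≈ 33.0 kg

After the first burn: m = 345 × exp(−300/1940.0) = 345 × 0.85672 = 295.568 kg.
After the second burn: m = 295.568 × exp(−230/1940.0) = 295.568 × 0.88820 = 262.523 kg.
Second-burn propellant = 295.568 − 262.523 = 33.045 kg.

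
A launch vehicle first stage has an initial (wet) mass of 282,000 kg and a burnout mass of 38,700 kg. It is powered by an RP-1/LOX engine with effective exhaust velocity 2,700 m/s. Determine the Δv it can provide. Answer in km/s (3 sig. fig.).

Δv ≈ 5.36 km/s

Δv = v_e · ln(m₀/m_f) = 2700.0 × ln(7.287) = 2700.0 × 1.9861 ≈ 5362.4 m/s.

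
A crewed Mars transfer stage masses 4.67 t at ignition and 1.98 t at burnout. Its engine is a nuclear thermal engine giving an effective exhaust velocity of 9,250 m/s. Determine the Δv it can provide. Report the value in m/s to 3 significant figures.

Δv = v_e · ln(m₀/m_f) = 9250.0 × ln(2.359) = 9250.0 × 0.8581 ≈ 7937.1 m/s.

Δv ≈ 7940 m/s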